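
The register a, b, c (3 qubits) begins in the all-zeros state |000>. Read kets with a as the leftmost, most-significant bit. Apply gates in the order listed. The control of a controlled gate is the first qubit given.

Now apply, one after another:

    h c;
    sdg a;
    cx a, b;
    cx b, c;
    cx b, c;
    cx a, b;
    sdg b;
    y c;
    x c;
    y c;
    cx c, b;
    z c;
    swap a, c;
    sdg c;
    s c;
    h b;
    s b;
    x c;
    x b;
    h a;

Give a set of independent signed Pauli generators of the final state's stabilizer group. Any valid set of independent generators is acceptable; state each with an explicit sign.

One valid set of independent stabilizer generators is -XYI, +ZZI, -IIZ (any independent generating set of the same group is equally correct). Key observation: steps 3-6 multiply out to the identity, so the circuit reduces to the remaining gates.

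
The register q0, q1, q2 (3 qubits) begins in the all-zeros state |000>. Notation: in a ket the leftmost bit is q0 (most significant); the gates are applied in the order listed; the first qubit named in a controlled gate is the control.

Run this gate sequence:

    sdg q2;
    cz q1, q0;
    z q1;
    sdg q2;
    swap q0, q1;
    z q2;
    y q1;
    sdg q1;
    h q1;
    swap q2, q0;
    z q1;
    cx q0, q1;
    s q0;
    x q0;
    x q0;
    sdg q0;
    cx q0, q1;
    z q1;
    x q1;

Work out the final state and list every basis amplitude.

The resulting statevector has amplitude -sqrt(2)/2 on |000>, sqrt(2)/2 on |010>, and 0 on every other basis state. Key observation: steps 11-18 multiply out to the identity, so the circuit reduces to the remaining gates.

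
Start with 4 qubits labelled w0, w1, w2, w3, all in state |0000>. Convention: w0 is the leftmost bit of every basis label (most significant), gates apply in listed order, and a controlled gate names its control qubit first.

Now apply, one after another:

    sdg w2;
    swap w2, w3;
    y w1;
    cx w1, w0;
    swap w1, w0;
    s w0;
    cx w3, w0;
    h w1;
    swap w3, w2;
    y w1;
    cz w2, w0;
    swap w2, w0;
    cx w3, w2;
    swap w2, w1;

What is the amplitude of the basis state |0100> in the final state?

|0100> carries amplitude -sqrt(2)*I/2 in the final state.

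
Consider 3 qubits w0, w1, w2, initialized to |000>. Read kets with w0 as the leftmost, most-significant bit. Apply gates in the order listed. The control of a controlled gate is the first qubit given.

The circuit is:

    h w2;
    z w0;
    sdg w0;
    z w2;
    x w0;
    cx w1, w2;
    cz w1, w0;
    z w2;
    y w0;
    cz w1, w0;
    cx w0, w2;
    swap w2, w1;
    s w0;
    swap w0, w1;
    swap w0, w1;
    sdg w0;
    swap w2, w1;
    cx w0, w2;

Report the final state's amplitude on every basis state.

After the circuit, the state carries amplitude -sqrt(2)*I/2 on |000>, -sqrt(2)*I/2 on |001>, and 0 on every other basis state.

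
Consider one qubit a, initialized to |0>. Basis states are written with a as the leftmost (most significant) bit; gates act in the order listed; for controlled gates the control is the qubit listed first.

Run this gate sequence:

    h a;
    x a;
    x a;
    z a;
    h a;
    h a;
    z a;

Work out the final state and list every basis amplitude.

The final amplitudes are sqrt(2)/2 on |0>, sqrt(2)/2 on |1>.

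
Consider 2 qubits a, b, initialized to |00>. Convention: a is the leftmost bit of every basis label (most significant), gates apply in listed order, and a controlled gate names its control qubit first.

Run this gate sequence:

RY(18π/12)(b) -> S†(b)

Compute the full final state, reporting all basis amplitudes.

The resulting statevector has amplitude -sqrt(2)/2 on |00>, -sqrt(2)*I/2 on |01>, 0 on |10>, 0 on |11>.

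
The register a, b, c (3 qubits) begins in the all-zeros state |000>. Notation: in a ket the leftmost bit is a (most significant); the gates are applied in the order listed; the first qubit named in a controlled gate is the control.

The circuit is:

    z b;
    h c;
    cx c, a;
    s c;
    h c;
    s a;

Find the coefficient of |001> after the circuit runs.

|001> carries amplitude 1/2 in the final state.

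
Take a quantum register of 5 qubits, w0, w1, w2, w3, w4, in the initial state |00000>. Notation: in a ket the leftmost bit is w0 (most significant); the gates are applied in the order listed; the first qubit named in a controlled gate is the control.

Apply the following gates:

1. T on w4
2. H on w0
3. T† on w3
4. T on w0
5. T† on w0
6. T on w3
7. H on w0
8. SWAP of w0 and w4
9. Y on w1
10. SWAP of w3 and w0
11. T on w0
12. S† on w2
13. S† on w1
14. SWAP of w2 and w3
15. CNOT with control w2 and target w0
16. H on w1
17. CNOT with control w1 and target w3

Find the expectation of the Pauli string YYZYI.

The observable YYZYI averages to 0. Key observation: the block from step 2 through step 7 cancels to the identity and can be dropped.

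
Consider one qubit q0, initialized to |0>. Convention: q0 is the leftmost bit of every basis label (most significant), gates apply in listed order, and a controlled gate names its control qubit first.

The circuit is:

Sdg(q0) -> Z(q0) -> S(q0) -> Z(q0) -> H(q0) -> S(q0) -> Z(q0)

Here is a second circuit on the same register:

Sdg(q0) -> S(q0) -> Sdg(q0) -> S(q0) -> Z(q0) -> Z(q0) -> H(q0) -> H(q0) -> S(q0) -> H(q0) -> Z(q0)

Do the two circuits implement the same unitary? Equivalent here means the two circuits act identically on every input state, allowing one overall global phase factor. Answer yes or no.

No — the two circuits implement different unitaries, even allowing a global phase.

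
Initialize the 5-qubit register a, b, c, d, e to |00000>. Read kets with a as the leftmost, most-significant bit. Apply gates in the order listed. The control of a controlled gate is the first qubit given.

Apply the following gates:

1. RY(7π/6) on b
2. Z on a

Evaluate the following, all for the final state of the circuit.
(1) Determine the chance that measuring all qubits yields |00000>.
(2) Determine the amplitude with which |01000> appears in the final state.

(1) The probability of measuring |00000> is 1/2 - sqrt(3)/4.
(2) The final state's coefficient on |01000> equals sqrt(2)/4 + sqrt(6)/4.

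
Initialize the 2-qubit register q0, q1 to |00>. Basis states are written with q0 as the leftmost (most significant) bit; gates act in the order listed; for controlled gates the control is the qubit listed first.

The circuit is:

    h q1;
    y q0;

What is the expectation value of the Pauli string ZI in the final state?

The observable ZI averages to -1.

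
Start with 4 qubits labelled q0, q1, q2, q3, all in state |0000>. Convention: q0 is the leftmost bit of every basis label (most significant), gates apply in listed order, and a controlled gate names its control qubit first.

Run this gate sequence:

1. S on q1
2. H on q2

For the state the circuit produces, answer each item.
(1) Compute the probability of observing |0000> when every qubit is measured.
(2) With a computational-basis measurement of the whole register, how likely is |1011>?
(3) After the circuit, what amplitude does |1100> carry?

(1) The probability of measuring |0000> is 1/2.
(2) The probability of measuring |1011> is 0.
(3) The amplitude on |1100> is 0.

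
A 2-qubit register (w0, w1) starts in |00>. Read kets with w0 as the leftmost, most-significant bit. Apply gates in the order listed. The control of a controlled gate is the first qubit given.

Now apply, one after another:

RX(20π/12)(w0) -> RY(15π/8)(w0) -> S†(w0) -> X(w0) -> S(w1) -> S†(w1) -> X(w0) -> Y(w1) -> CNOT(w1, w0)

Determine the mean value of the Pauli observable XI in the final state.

The expectation value of XI is sqrt(3)/2. Key observation: gates 4-7 undo each other exactly, leaving only the rest of the circuit to track.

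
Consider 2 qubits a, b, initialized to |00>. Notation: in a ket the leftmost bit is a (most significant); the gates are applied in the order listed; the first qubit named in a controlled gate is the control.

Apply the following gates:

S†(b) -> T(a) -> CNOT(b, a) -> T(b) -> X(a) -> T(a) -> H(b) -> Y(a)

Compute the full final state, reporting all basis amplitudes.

The final amplitudes are -sqrt(2)*exp(3*I*pi/4)/2 on |00>, -sqrt(2)*exp(3*I*pi/4)/2 on |01>, 0 on |10>, 0 on |11>.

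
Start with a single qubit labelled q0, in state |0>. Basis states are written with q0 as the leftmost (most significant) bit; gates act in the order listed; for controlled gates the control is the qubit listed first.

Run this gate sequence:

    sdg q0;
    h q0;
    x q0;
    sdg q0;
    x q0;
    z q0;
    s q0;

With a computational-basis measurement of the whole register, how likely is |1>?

A full measurement returns |1> with probability 1/2.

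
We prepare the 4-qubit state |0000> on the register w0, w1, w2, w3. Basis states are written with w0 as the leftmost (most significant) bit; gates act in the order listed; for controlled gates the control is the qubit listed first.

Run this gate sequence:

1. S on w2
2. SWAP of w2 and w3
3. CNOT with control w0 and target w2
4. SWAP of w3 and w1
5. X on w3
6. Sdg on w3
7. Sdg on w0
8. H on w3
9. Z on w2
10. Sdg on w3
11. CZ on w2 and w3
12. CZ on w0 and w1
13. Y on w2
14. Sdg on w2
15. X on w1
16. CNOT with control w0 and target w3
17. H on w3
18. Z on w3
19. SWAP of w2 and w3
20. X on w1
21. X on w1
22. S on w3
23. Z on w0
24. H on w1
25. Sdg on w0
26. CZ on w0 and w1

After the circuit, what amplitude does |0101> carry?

The final state's coefficient on |0101> equals sqrt(2)*(-1 - I)/4.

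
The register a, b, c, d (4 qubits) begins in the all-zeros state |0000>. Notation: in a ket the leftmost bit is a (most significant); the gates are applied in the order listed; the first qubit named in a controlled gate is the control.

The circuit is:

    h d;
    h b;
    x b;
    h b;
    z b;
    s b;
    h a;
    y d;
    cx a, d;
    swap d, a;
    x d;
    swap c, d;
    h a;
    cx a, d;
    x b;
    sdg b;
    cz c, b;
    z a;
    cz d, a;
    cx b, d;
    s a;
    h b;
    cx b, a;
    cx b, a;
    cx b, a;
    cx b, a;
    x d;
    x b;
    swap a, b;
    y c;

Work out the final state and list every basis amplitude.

The final amplitudes are -1/2 on |0101>, 1/2 on |0111>, 1/2 on |1101>, -1/2 on |1111>, and 0 on every other basis state.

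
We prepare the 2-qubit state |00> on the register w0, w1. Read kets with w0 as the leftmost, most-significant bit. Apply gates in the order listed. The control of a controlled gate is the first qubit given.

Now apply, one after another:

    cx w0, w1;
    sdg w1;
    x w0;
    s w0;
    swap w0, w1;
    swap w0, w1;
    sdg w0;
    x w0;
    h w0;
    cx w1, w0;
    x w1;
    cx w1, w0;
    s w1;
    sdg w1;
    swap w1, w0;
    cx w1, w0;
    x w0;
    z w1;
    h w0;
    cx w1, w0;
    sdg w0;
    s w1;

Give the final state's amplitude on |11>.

The final state's coefficient on |11> equals -1/2. Key observation: gates 3-8 undo each other exactly, leaving only the rest of the circuit to track.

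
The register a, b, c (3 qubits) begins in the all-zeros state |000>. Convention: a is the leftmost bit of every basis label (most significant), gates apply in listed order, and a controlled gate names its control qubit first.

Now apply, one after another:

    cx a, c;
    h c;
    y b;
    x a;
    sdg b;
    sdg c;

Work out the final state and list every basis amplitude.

The resulting statevector has amplitude sqrt(2)/2 on |110>, -sqrt(2)*I/2 on |111>, and 0 on every other basis state.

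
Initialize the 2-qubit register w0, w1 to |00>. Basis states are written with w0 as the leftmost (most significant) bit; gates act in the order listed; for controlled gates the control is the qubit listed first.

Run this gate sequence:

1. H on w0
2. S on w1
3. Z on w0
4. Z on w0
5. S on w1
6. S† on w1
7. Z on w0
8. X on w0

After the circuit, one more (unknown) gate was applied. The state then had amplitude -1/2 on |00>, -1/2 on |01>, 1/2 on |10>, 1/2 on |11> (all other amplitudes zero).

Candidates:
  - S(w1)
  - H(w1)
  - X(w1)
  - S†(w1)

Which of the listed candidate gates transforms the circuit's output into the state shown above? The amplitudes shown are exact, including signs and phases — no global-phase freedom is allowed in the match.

The applied gate was H(w1). Key observation: the block from step 4 through step 7 cancels to the identity and can be dropped.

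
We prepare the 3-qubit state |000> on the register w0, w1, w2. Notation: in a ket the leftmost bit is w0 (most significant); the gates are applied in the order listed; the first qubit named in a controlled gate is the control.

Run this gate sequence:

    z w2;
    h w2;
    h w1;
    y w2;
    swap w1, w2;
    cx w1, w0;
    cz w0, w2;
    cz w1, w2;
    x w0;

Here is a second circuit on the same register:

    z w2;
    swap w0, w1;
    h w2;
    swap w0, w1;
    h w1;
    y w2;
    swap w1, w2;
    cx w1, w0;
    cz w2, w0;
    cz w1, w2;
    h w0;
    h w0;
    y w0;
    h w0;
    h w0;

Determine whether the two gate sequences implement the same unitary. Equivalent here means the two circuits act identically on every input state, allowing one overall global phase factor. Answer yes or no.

No, they are not equivalent — no single phase factor reconciles the two unitaries.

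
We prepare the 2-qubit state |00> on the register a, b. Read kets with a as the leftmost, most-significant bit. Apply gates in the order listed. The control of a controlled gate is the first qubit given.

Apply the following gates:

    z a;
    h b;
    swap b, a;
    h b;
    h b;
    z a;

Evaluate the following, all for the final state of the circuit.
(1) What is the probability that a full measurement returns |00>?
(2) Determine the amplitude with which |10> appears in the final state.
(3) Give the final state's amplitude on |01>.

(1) A full measurement returns |00> with probability 1/2.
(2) |10> carries amplitude -sqrt(2)/2 in the final state.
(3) The final state's coefficient on |01> equals 0.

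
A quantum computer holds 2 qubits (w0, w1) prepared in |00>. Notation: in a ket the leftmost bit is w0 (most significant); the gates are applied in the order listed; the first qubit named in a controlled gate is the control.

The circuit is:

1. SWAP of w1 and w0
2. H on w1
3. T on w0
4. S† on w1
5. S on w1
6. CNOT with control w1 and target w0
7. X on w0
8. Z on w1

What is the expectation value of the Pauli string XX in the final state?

The observable XX averages to -1.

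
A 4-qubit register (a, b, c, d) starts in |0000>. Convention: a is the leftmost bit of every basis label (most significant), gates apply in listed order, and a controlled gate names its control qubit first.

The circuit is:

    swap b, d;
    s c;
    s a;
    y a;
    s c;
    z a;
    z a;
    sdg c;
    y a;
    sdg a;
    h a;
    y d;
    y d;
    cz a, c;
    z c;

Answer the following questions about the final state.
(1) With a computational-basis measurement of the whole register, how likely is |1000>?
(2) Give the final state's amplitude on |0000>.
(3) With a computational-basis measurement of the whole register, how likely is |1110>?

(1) A full measurement returns |1000> with probability 1/2. Key observation: the block from step 3 through step 10 cancels to the identity and can be dropped.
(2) The amplitude on |0000> is sqrt(2)/2.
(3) A full measurement returns |1110> with probability 0.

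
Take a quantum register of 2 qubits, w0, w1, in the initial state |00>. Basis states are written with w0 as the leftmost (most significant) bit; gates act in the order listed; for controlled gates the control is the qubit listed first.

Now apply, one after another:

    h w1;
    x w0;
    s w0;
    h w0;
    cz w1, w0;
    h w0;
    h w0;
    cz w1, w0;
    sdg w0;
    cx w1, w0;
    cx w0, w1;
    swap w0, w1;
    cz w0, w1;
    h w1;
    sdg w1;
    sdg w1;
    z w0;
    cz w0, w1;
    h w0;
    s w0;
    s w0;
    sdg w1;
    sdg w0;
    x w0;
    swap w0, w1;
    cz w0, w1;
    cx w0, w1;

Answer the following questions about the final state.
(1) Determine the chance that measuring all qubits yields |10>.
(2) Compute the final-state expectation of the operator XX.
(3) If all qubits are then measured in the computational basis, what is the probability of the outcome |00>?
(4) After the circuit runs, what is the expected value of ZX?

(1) Outcome |10> occurs with probability 1/4.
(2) The expectation value of XX is 1.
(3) The probability of measuring |00> is 1/4.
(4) The expectation value of ZX is 0.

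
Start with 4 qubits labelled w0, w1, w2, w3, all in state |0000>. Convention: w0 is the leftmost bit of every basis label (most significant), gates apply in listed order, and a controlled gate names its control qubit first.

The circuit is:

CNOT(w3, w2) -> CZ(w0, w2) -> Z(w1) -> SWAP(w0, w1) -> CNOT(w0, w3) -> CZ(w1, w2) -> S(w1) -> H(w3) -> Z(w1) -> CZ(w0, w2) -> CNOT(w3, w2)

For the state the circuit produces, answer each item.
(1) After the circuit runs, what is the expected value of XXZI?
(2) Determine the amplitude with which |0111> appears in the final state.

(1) The expectation value of XXZI is 0.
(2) The final state's coefficient on |0111> equals 0.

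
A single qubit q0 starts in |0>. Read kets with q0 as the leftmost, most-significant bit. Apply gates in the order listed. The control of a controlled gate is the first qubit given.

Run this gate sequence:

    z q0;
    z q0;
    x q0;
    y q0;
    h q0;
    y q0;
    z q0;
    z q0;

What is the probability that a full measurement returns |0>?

The probability of measuring |0> is 1/2.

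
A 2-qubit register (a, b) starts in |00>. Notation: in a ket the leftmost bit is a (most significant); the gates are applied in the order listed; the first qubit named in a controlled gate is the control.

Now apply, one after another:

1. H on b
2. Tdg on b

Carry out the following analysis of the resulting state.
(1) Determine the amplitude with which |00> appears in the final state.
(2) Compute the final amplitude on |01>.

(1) |00> carries amplitude sqrt(2)/2 in the final state.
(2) The final state's coefficient on |01> equals -sqrt(2)*exp(3*I*pi/4)/2.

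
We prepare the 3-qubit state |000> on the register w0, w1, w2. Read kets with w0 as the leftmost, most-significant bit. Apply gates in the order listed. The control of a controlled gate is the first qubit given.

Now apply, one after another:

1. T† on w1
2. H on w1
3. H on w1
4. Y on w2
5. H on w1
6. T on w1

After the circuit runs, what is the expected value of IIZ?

The expectation value of IIZ is -1.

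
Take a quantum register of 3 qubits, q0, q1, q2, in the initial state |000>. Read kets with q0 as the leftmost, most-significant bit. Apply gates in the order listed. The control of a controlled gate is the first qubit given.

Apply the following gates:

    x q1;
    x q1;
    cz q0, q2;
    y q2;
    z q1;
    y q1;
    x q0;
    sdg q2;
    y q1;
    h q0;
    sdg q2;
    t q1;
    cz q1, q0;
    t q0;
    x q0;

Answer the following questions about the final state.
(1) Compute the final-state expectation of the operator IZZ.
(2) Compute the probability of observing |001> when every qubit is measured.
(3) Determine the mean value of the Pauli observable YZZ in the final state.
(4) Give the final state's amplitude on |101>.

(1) The observable IZZ averages to -1.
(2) Outcome |001> occurs with probability 1/2.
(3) In the final state, YZZ has expectation -sqrt(2)/2.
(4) The final state's coefficient on |101> equals -sqrt(2)*I/2.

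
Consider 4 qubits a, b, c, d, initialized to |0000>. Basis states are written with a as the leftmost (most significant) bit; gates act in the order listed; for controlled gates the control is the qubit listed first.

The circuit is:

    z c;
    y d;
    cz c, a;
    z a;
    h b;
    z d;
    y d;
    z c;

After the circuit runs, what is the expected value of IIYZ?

The observable IIYZ averages to 0.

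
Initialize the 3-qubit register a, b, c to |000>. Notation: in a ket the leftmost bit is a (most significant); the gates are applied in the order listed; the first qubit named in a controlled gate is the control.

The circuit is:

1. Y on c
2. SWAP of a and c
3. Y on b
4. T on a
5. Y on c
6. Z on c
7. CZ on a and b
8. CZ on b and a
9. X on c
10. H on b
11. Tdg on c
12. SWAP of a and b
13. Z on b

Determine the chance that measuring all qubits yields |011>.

Outcome |011> occurs with probability 0.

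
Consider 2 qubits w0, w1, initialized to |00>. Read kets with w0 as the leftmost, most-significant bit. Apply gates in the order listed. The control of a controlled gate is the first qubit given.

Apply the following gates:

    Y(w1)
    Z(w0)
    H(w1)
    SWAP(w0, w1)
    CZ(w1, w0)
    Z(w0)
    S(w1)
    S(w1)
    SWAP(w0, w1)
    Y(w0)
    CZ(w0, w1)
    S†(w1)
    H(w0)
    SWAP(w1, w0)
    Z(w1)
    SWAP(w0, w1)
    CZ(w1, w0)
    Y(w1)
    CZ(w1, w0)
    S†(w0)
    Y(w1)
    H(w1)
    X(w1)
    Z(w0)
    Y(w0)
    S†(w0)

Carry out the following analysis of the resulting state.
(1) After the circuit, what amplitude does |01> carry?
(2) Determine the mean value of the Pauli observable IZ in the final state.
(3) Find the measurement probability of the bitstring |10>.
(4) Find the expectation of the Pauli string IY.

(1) The amplitude on |01> is sqrt(2)*(1 + I)/4.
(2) The expectation value of IZ is 0.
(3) A full measurement returns |10> with probability 1/4.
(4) The observable IY averages to 1.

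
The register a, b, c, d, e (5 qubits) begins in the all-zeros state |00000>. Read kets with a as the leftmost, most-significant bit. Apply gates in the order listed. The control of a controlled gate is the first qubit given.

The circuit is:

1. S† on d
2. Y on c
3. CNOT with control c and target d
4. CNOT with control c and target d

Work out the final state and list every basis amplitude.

The final amplitudes are I on |00100>, and 0 on every other basis state. Key observation: the block from step 3 through step 4 cancels to the identity and can be dropped.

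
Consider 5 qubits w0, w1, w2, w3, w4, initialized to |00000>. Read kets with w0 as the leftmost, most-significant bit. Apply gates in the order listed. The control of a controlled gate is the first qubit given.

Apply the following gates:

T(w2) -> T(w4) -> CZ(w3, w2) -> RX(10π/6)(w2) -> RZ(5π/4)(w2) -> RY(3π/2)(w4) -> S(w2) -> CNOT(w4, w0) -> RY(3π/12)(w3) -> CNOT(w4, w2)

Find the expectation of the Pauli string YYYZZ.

The observable YYYZZ averages to 0.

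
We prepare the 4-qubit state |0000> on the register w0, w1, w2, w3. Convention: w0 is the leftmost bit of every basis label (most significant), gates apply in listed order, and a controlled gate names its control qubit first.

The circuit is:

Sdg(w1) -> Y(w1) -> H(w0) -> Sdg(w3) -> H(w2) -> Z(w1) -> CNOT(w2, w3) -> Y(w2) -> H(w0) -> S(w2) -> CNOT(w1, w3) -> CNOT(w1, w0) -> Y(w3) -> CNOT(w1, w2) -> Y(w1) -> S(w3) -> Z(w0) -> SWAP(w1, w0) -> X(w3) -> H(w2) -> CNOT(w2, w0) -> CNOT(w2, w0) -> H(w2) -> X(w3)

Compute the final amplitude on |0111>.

|0111> carries amplitude sqrt(2)*I/2 in the final state.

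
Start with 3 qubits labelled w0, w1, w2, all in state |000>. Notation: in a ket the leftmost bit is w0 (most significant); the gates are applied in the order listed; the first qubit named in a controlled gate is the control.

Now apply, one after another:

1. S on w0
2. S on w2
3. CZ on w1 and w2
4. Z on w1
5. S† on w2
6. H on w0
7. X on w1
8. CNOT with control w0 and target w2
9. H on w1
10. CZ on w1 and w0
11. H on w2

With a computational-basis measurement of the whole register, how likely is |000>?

A full measurement returns |000> with probability 1/8.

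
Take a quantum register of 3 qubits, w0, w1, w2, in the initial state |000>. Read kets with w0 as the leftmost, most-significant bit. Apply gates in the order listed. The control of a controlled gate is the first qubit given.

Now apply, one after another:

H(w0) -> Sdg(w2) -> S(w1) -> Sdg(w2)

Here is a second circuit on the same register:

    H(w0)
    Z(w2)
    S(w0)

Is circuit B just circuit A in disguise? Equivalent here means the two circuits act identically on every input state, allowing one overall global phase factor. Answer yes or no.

No, they are not equivalent — no single phase factor reconciles the two unitaries.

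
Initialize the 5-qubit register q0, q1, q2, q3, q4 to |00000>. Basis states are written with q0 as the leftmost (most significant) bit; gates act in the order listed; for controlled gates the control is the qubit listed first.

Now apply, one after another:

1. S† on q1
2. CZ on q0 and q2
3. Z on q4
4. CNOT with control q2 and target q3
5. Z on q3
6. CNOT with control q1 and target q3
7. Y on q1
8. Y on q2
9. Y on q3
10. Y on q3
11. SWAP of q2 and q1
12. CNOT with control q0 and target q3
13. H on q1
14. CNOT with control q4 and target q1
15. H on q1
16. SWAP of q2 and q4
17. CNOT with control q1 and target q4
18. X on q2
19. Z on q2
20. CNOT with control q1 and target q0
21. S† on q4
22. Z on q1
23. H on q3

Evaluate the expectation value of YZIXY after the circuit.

The observable YZIXY averages to 0.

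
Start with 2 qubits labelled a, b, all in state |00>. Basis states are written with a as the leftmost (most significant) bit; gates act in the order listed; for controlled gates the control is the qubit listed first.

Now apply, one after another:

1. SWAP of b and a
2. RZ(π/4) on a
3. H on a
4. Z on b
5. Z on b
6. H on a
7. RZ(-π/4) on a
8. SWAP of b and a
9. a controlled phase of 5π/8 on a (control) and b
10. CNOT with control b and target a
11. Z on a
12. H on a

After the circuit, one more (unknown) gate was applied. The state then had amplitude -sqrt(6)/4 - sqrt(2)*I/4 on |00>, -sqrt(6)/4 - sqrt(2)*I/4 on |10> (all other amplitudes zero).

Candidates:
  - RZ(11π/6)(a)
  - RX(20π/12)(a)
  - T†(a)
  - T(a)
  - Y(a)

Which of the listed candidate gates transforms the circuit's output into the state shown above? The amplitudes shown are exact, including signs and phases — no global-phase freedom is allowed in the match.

It was RX(20π/12)(a) that produced the state shown. Key observation: steps 1-8 multiply out to the identity, so the circuit reduces to the remaining gates.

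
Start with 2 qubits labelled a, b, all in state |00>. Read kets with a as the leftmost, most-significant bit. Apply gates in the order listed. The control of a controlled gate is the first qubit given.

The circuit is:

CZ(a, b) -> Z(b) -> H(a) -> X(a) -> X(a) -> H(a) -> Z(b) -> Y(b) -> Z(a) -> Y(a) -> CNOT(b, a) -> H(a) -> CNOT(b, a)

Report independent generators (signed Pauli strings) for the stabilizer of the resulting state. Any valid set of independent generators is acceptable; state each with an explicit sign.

The final state is stabilized by the group generated by +XI, -IZ; other independent generating sets are equally valid. Key observation: gates 2-7 undo each other exactly, leaving only the rest of the circuit to track.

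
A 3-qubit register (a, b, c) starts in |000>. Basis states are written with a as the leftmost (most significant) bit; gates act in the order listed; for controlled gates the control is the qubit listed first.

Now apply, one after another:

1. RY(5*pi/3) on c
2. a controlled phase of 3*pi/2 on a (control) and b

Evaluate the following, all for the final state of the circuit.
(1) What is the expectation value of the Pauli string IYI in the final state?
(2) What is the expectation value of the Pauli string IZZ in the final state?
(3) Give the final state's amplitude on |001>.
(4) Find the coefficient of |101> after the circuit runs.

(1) The observable IYI averages to 0.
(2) The expectation value of IZZ is 1/2.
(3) |001> carries amplitude 1/2 in the final state.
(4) The amplitude on |101> is 0.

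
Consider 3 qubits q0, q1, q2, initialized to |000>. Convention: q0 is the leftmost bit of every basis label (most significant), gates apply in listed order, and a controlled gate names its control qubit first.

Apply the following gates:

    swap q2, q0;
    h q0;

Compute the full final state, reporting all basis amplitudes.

The final amplitudes are sqrt(2)/2 on |000>, sqrt(2)/2 on |100>, and 0 on every other basis state.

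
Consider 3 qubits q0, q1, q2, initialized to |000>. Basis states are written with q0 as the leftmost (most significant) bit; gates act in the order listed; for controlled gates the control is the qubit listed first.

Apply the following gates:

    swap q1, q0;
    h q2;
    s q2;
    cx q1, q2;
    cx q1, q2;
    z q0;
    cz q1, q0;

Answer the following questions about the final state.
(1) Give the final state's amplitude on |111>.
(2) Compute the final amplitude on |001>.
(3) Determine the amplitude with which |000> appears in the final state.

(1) The amplitude on |111> is 0. Key observation: gates 4-5 undo each other exactly, leaving only the rest of the circuit to track.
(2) The amplitude on |001> is sqrt(2)*I/2.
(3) |000> carries amplitude sqrt(2)/2 in the final state.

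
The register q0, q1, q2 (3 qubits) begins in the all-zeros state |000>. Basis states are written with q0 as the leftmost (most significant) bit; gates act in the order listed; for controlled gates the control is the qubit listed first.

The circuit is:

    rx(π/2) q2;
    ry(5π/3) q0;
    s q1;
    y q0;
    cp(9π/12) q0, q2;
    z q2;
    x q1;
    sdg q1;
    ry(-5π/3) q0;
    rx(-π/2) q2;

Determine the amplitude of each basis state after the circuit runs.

The resulting statevector has amplitude 0 on |000>, 0 on |001>, sqrt(3)*(-1 + exp(3*I*pi/4))/8 on |010>, sqrt(3)*(exp(I*pi/4) + I)/8 on |011>, 0 on |100>, 0 on |101>, 3/8 - 3*exp(3*I*pi/4)/8 on |110>, -3*exp(I*pi/4)/8 + 5*I/8 on |111>.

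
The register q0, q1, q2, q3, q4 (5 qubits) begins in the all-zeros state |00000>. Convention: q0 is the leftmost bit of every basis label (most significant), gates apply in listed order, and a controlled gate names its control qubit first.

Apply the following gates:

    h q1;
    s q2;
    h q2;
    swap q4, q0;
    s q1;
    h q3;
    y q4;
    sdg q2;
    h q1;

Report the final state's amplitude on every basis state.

After the circuit, the state carries amplitude -1/4 + I/4 on |00001>, -1/4 + I/4 on |00011>, 1/4 + I/4 on |00101>, 1/4 + I/4 on |00111>, 1/4 + I/4 on |01001>, 1/4 + I/4 on |01011>, 1/4 - I/4 on |01101>, 1/4 - I/4 on |01111>, and 0 on every other basis state.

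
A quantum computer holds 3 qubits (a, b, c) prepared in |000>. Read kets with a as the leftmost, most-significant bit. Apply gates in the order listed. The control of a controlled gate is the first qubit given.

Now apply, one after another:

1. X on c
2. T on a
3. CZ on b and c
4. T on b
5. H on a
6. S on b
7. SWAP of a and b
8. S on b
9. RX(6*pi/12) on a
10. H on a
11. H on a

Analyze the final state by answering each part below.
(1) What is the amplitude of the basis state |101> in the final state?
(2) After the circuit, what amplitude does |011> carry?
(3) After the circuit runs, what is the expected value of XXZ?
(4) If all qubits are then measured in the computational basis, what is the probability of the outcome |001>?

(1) |101> carries amplitude -I/2 in the final state.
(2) |011> carries amplitude I/2 in the final state.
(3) The observable XXZ averages to 0.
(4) The probability of measuring |001> is 1/4.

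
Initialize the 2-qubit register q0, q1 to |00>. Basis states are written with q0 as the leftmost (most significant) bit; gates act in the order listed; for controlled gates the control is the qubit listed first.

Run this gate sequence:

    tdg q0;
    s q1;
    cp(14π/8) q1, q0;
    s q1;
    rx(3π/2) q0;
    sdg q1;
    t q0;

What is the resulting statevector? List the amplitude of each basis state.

After the circuit, the state carries amplitude -sqrt(2)/2 on |00>, 0 on |01>, -sqrt(2)*exp(3*I*pi/4)/2 on |10>, 0 on |11>.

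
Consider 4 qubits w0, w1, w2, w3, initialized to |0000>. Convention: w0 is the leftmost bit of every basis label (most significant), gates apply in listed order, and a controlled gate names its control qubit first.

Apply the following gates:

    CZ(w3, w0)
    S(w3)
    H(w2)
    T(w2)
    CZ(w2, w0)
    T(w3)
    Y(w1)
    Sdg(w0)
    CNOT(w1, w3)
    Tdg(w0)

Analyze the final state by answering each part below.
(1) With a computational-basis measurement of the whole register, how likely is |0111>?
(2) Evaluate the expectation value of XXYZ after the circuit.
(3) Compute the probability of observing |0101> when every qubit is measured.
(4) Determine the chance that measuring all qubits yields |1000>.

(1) The probability of measuring |0111> is 1/2.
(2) The expectation value of XXYZ is 0.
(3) A full measurement returns |0101> with probability 1/2.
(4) A full measurement returns |1000> with probability 0.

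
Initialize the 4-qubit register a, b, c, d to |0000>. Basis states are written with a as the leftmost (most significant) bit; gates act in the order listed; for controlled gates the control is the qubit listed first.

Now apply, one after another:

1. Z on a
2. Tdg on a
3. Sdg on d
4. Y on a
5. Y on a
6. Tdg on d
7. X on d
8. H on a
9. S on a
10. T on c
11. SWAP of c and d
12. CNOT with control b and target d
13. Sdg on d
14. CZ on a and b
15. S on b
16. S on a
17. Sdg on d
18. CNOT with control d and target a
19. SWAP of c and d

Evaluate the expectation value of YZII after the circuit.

The observable YZII averages to 0.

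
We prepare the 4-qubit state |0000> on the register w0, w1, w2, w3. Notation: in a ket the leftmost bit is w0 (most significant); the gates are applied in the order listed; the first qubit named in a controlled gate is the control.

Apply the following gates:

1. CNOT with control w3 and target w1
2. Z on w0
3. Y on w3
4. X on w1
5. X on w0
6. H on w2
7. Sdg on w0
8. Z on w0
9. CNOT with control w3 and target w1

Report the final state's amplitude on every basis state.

After the circuit, the state carries amplitude -sqrt(2)/2 on |1001>, -sqrt(2)/2 on |1011>, and 0 on every other basis state.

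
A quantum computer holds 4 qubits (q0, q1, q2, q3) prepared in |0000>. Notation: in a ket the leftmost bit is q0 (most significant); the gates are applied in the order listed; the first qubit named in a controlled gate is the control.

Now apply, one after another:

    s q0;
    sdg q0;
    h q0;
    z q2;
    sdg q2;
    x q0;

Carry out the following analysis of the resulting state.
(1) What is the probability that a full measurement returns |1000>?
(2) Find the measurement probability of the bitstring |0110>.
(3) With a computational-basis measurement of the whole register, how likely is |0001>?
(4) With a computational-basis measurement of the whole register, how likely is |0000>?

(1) A full measurement returns |1000> with probability 1/2. Key observation: the block from step 1 through step 2 cancels to the identity and can be dropped.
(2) Outcome |0110> occurs with probability 0.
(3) Outcome |0001> occurs with probability 0.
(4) Outcome |0000> occurs with probability 1/2.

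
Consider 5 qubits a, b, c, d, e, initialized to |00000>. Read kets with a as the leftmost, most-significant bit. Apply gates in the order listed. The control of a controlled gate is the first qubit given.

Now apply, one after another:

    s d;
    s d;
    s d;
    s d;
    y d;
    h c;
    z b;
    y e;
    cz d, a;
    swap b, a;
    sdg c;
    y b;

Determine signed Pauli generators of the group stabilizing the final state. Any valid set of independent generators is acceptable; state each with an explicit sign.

One valid set of independent stabilizer generators is -IIYII, +ZIIII, -IZIII, -IIIZI, -IIIIZ (any independent generating set of the same group is equally correct). Key observation: gates 1-4 undo each other exactly, leaving only the rest of the circuit to track.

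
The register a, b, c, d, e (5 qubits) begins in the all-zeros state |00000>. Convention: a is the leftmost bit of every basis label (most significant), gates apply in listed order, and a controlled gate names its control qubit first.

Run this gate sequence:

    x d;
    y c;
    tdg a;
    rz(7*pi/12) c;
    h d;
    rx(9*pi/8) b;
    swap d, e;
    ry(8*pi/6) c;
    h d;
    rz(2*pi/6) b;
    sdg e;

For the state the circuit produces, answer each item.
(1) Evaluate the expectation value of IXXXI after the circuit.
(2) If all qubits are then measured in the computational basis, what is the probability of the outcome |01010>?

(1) The expectation value of IXXXI is -3*sqrt(2 - sqrt(2))/8.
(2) A full measurement returns |01010> with probability 3*sqrt(sqrt(2) + 2)/64 + 3/32.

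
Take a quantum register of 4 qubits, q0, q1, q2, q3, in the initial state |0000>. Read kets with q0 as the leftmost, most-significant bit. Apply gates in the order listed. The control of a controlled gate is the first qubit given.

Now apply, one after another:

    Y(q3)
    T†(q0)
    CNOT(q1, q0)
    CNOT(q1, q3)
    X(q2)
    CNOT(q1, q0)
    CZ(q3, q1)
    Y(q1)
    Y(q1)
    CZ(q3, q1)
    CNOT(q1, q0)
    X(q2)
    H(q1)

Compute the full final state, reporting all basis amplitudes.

After the circuit, the state carries amplitude sqrt(2)*I/2 on |0001>, sqrt(2)*I/2 on |0101>, and 0 on every other basis state. Key observation: gates 5-12 undo each other exactly, leaving only the rest of the circuit to track.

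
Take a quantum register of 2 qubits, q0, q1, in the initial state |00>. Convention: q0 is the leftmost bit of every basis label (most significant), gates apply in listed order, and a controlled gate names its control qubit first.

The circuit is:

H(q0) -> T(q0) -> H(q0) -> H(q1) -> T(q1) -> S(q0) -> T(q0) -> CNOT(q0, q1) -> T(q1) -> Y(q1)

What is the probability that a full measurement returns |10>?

The probability of measuring |10> is 1/4 - sqrt(2)/8.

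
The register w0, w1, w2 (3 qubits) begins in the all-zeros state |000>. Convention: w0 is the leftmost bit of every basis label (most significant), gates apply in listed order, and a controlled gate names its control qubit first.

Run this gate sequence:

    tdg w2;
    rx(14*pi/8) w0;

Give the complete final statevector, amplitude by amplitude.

The resulting statevector has amplitude -sqrt(sqrt(2) + 2)/2 on |000>, -I*sqrt(2 - sqrt(2))/2 on |100>, and 0 on every other basis state.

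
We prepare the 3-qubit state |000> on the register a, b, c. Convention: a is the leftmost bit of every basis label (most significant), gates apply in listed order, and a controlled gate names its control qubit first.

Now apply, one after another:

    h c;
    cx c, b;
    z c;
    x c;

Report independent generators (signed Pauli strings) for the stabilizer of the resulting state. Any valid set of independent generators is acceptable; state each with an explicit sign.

The stabilizer group can be generated by -IXX, +ZII, -IZZ, among other valid generating sets.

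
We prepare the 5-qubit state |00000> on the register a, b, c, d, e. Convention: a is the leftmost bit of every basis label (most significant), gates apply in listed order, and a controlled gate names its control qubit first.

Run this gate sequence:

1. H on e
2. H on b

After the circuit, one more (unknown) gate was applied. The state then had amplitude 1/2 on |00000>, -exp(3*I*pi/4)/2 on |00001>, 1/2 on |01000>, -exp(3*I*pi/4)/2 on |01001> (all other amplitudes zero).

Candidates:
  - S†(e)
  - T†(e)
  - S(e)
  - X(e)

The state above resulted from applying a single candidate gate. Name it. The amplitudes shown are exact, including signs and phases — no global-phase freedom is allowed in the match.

The applied gate was T†(e).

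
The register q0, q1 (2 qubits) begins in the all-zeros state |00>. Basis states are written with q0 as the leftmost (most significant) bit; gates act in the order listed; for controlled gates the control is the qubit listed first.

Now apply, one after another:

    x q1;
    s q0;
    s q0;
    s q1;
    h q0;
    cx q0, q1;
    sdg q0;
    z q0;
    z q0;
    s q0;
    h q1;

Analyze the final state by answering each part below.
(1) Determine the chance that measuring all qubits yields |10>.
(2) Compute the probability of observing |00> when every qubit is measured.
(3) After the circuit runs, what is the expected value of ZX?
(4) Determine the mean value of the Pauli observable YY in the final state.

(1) The probability of measuring |10> is 1/4. Key observation: gates 7-10 undo each other exactly, leaving only the rest of the circuit to track.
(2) Outcome |00> occurs with probability 1/4.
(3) In the final state, ZX has expectation -1.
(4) In the final state, YY has expectation -1.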